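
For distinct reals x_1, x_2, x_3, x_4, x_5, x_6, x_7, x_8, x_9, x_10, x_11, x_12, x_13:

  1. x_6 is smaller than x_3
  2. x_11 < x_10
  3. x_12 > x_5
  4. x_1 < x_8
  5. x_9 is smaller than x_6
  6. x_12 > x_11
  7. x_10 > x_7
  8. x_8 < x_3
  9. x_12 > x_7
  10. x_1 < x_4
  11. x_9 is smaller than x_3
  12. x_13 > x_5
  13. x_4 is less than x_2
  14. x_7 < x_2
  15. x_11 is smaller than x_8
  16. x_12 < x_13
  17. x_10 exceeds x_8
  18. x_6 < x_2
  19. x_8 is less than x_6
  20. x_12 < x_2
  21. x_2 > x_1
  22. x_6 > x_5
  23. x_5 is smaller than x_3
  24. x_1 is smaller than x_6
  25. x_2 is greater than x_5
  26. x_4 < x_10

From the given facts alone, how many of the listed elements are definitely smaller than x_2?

9

Directly below x_2: x_7, x_5, x_1, x_4, x_12, x_6.
One step further: x_9, x_11, x_8 (9 so far).
No other element is forced below x_2 by the given relations, so the count is 9.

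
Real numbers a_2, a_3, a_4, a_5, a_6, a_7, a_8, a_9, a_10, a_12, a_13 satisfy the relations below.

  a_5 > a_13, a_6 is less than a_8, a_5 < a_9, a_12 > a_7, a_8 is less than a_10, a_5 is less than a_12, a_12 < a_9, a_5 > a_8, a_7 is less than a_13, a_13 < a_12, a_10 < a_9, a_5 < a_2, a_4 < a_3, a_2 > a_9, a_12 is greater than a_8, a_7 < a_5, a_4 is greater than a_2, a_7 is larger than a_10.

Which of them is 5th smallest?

Chaining the given pairs: a_6 < a_8 < a_10 < a_7 < a_13 < a_5 < a_12 < a_9 < a_2 < a_4 < a_3.
The 5th smallest is a_13.

a_13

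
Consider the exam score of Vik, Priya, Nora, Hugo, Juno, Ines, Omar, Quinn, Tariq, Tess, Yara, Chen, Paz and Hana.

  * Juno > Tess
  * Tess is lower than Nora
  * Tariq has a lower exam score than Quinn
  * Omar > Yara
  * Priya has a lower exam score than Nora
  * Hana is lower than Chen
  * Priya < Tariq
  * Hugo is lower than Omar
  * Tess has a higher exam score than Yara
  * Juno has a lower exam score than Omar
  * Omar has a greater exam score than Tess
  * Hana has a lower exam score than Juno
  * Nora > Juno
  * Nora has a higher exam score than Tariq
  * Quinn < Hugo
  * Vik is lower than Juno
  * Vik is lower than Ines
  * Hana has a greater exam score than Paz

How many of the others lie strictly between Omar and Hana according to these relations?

1

The relations place Hana below Omar. An element lies strictly between them when it is forced above Hana and also forced below Omar.
Above Hana: {Chen, Juno, Nora}. Below Omar: {Priya, Yara, Vik, Paz, Tariq, Quinn, Tess, Juno, Hugo}.
Intersection: {Juno} — 1.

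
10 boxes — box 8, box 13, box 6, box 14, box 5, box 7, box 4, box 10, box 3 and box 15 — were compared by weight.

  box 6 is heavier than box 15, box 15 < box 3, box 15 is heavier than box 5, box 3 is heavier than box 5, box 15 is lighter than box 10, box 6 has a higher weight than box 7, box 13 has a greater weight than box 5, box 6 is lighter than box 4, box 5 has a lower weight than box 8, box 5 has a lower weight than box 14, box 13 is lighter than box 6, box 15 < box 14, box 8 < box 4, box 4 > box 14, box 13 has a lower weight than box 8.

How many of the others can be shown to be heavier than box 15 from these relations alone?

5

The elements the relations force above box 15 are box 10, box 6, box 14, box 3, box 4 — no chain reaches any other.
That is 5.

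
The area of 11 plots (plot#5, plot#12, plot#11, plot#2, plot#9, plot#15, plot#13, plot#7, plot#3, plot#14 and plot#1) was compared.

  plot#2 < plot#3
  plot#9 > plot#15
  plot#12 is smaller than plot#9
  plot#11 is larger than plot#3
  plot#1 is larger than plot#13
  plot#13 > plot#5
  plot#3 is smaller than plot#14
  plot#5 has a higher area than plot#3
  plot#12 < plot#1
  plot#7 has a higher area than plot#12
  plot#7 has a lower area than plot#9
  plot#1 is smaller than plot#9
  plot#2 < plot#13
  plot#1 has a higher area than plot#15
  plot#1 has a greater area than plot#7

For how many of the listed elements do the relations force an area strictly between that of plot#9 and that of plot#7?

1

The relations place plot#7 below plot#9. An element lies strictly between them when it is forced above plot#7 and also forced below plot#9.
Above plot#7: {plot#1}. Below plot#9: {plot#2, plot#15, plot#3, plot#12, plot#5, plot#13, plot#1}.
Intersection: {plot#1} — 1.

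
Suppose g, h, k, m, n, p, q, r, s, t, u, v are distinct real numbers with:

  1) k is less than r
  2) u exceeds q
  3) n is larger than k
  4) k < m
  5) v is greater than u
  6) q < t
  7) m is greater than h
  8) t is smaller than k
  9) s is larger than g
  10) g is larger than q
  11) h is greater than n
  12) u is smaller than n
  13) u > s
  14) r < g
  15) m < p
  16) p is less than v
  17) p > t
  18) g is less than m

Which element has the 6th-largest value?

Piecing the relations together gives one ordering: q < t < k < r < g < s < u < n < h < m < p < v.
Counting 6 from the largest end gives u.

u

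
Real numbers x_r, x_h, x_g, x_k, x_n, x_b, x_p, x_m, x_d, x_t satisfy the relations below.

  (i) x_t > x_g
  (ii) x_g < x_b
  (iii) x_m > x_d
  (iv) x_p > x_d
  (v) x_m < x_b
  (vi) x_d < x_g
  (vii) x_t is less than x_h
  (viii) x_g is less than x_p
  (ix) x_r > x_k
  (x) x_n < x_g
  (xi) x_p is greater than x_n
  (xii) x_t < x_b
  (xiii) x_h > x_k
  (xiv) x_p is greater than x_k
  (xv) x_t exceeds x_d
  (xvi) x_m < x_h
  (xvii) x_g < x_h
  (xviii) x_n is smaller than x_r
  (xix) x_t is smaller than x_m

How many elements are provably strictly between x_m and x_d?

Chaining upward from x_d reaches: x_g, x_t, x_p, x_h, x_b.
Chaining downward from x_m reaches: x_n, x_g, x_t.
Strictly between x_d and x_m are those in both lists: x_g, x_t — 2 elements.

2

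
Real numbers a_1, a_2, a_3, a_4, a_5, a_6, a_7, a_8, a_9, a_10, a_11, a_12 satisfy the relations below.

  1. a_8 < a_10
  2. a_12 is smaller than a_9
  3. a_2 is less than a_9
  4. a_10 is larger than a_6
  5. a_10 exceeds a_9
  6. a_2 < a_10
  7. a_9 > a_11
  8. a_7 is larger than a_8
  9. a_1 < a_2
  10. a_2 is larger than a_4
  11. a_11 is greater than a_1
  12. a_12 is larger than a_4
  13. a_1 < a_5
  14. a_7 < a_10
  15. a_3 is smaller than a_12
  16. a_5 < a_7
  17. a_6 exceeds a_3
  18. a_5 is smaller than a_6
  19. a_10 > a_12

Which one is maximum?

a_10

a_4 is not greatest since a_4 < a_2; a_3 is not greatest since a_3 < a_12; a_8 is not greatest since a_8 < a_10; a_1 is not greatest since a_1 < a_5; a_5 is not greatest since a_5 < a_7; a_2 is not greatest since a_2 < a_9; a_7 is not greatest since a_7 < a_10; a_11 is not greatest since a_11 < a_9; a_6 is not greatest since a_6 < a_10; a_12 is not greatest since a_12 < a_10; a_9 is not greatest since a_9 < a_10.
Only a_10 has nothing above it, so a_10 is the maximum.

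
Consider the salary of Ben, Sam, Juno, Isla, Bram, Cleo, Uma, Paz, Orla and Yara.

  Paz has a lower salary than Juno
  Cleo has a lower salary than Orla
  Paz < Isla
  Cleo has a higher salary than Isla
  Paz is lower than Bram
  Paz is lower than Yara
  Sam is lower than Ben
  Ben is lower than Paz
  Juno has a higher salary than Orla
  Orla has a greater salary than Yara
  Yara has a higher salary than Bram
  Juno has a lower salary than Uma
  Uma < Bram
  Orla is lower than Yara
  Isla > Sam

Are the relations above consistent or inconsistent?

We have Yara < Orla stated directly, yet also Orla < Juno < Uma < Bram < Yara by chaining the others — so Orla < Yara. Contradiction.

inconsistent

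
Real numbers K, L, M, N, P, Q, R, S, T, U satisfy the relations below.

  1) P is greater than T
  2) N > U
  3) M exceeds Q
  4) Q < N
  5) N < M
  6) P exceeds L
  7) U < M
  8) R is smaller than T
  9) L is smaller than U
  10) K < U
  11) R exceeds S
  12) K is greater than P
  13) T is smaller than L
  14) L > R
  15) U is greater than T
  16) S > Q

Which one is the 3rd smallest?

The consecutive relations fix a unique order: Q < S < R < T < L < P < K < U < N < M.
The 3rd smallest is R.

R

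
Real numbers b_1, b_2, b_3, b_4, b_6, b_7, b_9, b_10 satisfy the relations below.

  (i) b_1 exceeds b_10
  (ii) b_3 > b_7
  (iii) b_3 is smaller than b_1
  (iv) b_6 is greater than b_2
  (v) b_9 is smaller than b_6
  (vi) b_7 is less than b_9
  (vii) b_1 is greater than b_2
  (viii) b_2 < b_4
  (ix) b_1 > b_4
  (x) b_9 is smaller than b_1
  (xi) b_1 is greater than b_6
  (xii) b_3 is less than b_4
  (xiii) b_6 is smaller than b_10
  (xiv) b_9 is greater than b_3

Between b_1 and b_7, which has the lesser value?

b_7 < b_3 < b_9 < b_6 < b_10 < b_1, by transitivity through b_3, b_9, b_6, b_10.
So b_7 < b_1; b_7 is the smaller of the two.

b_7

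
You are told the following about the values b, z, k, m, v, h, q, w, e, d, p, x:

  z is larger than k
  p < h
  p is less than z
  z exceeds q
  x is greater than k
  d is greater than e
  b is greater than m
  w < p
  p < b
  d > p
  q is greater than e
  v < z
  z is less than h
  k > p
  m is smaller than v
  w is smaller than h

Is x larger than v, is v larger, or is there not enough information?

undetermined

Following every chain through x: below x we get w, p, k.
v is not reached, and no chain runs the other way from v to x.
So the given relations leave the order of x and v undetermined.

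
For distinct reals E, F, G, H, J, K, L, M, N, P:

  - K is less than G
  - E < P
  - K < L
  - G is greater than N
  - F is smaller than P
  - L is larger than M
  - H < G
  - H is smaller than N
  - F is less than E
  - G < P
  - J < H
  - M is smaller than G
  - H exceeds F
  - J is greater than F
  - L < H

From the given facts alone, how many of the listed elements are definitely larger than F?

6

Directly above F: J, H, E, P.
One step further: N, G (6 so far).
No other element is forced above F by the given relations, so the count is 6.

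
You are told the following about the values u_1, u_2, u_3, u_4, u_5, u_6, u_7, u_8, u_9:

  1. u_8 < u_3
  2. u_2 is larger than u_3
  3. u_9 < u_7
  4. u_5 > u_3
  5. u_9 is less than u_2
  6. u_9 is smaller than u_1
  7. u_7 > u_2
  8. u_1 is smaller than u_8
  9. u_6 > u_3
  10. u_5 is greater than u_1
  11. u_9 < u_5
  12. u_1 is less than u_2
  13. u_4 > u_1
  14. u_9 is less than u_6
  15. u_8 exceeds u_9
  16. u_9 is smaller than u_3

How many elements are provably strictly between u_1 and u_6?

2

Chaining upward from u_1 reaches: u_4, u_8, u_3, u_2, u_5, u_7.
Chaining downward from u_6 reaches: u_9, u_8, u_3.
Strictly between u_1 and u_6 are those in both lists: u_8, u_3 — 2 elements.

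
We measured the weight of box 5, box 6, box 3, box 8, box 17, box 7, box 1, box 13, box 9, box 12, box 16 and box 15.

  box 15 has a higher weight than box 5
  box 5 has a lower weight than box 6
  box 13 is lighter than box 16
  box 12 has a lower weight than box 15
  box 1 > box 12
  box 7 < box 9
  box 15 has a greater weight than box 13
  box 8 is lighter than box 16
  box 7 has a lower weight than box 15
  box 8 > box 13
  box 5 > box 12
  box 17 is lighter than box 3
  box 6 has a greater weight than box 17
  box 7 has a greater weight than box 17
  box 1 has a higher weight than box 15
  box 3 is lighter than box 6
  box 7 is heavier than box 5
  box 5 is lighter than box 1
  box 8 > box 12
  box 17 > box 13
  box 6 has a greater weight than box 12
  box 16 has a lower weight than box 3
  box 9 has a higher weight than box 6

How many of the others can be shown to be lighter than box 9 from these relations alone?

From box 9 the given relations immediately reach box 7, box 6.
From those, box 12, box 5, box 17, box 3 — 6 in total.
From those, box 13, box 16 — 8 in total.
From those, box 8 — 9 in total.
Nothing else is reachable below box 9; 9 in all.

9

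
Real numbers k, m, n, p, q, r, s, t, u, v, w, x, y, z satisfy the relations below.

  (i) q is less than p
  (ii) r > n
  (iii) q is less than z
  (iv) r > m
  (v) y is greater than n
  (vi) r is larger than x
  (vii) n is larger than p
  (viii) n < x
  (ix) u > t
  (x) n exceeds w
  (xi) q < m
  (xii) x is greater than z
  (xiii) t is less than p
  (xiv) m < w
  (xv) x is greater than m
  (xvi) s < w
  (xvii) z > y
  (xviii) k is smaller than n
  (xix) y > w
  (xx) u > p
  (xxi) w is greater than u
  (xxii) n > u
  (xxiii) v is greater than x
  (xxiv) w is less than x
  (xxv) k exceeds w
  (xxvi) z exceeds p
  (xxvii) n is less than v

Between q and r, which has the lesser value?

Link the given pairs in sequence: q < p; p < u; u < w; w < k; k < n; n < y; y < z; z < x; x < r.
Together: q < p < u < w < k < n < y < z < x < r.
So q < r; q is the smaller of the two.

q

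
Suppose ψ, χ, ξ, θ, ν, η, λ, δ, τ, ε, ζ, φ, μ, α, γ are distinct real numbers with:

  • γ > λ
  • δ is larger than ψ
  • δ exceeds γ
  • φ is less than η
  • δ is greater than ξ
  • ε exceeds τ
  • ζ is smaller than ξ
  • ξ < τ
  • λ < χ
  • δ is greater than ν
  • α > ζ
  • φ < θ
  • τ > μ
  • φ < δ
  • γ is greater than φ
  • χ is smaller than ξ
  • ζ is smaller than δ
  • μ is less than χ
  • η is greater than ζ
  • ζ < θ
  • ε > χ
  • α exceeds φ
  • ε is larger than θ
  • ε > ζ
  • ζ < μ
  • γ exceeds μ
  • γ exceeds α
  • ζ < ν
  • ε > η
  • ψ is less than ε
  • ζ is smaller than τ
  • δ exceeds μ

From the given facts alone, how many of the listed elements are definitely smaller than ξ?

4

Directly below ξ: ζ, χ.
One step further: μ, λ (4 so far).
No other element is forced below ξ by the given relations, so the count is 4.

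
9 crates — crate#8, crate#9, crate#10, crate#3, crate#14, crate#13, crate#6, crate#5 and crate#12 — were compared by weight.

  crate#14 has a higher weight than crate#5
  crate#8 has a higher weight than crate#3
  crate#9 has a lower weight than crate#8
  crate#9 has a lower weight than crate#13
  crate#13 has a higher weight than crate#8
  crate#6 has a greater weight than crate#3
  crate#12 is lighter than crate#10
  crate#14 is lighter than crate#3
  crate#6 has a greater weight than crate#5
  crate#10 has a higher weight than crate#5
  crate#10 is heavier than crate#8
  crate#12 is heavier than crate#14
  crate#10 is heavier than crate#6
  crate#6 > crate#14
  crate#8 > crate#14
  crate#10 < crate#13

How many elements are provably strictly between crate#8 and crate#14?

The relations place crate#14 below crate#8. An element lies strictly between them when it is forced above crate#14 and also forced below crate#8.
Above crate#14: {crate#12, crate#3, crate#6, crate#10, crate#13}. Below crate#8: {crate#5, crate#9, crate#3}.
Intersection: {crate#3} — 1.

1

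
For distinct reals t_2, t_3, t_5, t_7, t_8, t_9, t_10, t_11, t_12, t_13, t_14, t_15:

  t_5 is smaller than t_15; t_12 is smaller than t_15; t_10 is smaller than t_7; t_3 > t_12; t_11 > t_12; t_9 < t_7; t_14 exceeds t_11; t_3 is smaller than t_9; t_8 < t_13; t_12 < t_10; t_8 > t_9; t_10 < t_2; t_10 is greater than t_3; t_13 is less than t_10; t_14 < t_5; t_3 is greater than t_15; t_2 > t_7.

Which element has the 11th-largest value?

Chaining the given pairs: t_12 < t_11 < t_14 < t_5 < t_15 < t_3 < t_9 < t_8 < t_13 < t_10 < t_7 < t_2.
The 11th largest is t_11.

t_11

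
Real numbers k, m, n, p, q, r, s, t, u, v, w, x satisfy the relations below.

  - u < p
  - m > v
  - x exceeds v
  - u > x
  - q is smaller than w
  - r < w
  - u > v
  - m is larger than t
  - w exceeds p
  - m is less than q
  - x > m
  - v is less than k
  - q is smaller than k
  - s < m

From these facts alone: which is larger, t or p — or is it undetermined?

p

The relevant relations are t < m; m < x; x < u; u < p.
Chaining these gives t < m < x < u < p.
So p is larger.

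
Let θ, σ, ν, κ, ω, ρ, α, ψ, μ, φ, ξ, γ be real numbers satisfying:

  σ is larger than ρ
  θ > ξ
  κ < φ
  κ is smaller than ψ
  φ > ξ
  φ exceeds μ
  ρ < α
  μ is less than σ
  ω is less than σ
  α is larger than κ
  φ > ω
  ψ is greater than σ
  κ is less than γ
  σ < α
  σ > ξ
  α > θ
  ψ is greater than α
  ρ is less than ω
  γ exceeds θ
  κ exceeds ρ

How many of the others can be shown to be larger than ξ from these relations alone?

Directly above ξ: σ, θ, φ.
One step further: α, ψ, γ (6 so far).
No other element is forced above ξ by the given relations, so the count is 6.

6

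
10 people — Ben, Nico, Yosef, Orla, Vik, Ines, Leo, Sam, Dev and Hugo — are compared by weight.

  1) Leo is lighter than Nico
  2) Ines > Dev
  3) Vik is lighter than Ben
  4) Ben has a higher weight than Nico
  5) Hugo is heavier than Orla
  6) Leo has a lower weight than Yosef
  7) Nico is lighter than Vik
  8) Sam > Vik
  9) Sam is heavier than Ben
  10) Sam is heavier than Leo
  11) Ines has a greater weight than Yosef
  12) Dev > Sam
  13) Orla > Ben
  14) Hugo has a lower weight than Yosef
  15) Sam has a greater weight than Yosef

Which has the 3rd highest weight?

Sam

The consecutive relations fix a unique order: Leo < Nico < Vik < Ben < Orla < Hugo < Yosef < Sam < Dev < Ines.
Counting 3 from the largest end gives Sam.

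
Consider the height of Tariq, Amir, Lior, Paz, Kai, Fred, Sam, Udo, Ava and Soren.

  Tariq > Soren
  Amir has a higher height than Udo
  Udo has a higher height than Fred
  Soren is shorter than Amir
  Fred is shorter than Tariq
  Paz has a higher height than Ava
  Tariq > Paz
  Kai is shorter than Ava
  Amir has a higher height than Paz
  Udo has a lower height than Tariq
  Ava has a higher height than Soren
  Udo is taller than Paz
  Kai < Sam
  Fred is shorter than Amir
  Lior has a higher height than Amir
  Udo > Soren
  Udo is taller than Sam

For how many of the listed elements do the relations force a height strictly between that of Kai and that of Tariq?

4

Chaining upward from Kai reaches: Ava, Sam, Paz, Udo, Amir, Lior.
Chaining downward from Tariq reaches: Soren, Fred, Ava, Sam, Paz, Udo.
Strictly between Kai and Tariq are those in both lists: Ava, Sam, Paz, Udo — 4 elements.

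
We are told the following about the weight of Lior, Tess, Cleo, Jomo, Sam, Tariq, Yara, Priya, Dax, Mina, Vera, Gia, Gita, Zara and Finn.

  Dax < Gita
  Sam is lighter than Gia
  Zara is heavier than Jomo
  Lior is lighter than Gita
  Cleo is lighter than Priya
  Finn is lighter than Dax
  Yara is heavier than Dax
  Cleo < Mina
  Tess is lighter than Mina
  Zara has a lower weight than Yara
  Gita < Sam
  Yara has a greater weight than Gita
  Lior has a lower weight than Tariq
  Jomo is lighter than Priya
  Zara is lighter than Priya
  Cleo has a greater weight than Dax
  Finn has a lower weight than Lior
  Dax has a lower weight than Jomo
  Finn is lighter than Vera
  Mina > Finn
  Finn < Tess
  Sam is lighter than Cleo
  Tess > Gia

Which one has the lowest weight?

Dax is not least since Finn < Dax; Jomo is not least since Dax < Jomo; Vera is not least since Finn < Vera; Lior is not least since Finn < Lior; Gita is not least since Lior < Gita; Sam is not least since Gita < Sam; Gia is not least since Sam < Gia; Zara is not least since Jomo < Zara; Cleo is not least since Dax < Cleo; Tess is not least since Gia < Tess; Tariq is not least since Lior < Tariq; Mina is not least since Tess < Mina; Yara is not least since Gita < Yara; Priya is not least since Cleo < Priya.
Only Finn has nothing below it, so Finn is the lowest weight.

Finn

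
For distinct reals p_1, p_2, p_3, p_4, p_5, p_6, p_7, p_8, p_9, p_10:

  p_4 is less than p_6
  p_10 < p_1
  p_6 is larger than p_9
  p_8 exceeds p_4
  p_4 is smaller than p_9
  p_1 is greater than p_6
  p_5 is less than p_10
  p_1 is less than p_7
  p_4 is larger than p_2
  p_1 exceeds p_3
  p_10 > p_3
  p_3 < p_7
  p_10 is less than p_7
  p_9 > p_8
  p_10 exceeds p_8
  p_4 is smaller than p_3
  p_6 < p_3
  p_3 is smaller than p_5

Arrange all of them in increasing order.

Each adjacent pair is fixed by a given relation: p_2 < p_4; p_4 < p_8; p_8 < p_9; p_9 < p_6; p_6 < p_3; p_3 < p_5; p_5 < p_10; p_10 < p_1; p_1 < p_7. Chaining them end to end gives the full order.

p_2 < p_4 < p_8 < p_9 < p_6 < p_3 < p_5 < p_10 < p_1 < p_7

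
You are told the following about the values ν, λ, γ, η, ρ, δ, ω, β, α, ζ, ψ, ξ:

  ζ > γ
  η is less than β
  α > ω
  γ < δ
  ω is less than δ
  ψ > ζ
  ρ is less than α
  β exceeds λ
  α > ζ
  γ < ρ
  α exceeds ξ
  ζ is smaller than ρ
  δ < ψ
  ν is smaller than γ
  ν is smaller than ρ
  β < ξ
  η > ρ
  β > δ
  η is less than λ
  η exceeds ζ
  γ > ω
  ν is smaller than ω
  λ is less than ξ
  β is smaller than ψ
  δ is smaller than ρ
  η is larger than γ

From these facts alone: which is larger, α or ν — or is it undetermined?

α

Link the given pairs in sequence: ν < ω; ω < γ; γ < δ; δ < ρ; ρ < η; η < β; β < ξ; ξ < α.
Together: ν < ω < γ < δ < ρ < η < β < ξ < α.
So α is larger.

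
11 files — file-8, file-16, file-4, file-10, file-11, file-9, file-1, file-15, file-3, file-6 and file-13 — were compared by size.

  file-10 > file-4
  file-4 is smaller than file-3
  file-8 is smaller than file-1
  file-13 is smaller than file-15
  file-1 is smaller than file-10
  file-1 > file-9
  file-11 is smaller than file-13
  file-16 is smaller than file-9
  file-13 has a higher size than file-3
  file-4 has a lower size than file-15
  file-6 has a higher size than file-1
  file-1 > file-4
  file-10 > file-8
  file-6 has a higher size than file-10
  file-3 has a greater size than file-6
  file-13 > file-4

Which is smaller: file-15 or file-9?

Link the given pairs in sequence: file-9 < file-1; file-1 < file-10; file-10 < file-6; file-6 < file-3; file-3 < file-13; file-13 < file-15.
Together: file-9 < file-1 < file-10 < file-6 < file-3 < file-13 < file-15.
So file-9 < file-15; file-9 is the smaller of the two.

file-9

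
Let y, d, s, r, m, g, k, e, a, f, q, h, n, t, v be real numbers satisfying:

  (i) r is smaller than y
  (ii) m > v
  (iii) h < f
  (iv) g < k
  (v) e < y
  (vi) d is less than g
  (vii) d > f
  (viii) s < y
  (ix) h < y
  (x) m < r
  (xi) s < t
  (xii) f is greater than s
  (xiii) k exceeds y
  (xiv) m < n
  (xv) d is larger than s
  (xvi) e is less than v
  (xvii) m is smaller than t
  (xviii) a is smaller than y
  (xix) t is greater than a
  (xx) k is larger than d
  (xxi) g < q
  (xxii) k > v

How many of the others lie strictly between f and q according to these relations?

The relations place f below q. An element lies strictly between them when it is forced above f and also forced below q.
Above f: {d, g, k}. Below q: {h, s, d, g}.
Intersection: {d, g} — 2.

2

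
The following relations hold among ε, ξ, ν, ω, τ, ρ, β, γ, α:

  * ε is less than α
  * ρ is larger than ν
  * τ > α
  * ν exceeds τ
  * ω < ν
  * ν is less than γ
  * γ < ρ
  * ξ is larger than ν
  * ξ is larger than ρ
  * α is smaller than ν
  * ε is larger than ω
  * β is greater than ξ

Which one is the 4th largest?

Chaining the given pairs: ω < ε < α < τ < ν < γ < ρ < ξ < β.
Counting 4 from the largest end gives γ.

γ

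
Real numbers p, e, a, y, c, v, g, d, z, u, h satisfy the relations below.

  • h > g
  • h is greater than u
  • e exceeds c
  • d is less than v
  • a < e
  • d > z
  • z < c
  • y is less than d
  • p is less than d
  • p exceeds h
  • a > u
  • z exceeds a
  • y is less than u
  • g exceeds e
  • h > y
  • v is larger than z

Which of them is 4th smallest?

z

Piecing the relations together gives one ordering: y < u < a < z < c < e < g < h < p < d < v.
Counting 4 from the smallest end gives z.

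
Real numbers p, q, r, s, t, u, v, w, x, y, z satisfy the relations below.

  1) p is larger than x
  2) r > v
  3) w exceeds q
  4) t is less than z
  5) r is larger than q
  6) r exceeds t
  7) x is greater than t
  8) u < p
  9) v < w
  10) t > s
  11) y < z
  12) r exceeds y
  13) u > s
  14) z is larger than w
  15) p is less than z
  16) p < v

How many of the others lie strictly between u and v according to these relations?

The relations place u below v. An element lies strictly between them when it is forced above u and also forced below v.
Above u: {p, r, w, z}. Below v: {s, t, x, p}.
Intersection: {p} — 1.

1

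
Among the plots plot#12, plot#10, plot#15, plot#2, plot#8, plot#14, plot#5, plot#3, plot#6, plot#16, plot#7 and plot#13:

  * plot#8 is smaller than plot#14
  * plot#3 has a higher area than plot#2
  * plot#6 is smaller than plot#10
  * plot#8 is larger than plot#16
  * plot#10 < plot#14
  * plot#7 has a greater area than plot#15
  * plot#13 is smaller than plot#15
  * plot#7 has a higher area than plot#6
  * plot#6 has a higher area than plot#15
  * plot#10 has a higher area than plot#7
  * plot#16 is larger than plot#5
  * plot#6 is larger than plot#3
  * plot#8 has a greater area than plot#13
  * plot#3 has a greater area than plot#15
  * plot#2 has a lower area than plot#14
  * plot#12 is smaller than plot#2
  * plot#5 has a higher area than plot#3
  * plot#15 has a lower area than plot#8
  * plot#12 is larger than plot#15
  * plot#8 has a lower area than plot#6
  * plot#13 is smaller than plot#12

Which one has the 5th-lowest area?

The consecutive relations fix a unique order: plot#13 < plot#15 < plot#12 < plot#2 < plot#3 < plot#5 < plot#16 < plot#8 < plot#6 < plot#7 < plot#10 < plot#14.
The 5th smallest is plot#3.

plot#3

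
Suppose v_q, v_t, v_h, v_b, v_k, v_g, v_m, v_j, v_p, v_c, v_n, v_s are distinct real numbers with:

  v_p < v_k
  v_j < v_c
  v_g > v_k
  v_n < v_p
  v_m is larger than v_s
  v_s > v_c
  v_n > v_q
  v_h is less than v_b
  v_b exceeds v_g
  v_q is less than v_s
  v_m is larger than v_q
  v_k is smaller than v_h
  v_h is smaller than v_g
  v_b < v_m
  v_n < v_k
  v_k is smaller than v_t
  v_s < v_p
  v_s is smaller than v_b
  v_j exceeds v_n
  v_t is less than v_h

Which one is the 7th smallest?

v_k

Chaining the given pairs: v_q < v_n < v_j < v_c < v_s < v_p < v_k < v_t < v_h < v_g < v_b < v_m.
Counting 7 from the smallest end gives v_k.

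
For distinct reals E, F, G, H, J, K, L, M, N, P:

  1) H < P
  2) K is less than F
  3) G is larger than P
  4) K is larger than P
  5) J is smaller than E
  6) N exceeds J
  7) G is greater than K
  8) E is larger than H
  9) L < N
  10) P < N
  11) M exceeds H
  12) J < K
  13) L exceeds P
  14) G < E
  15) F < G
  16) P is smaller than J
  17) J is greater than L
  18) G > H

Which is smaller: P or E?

Following the relations from P: P < L < J < K < F < G < E.
So P < E; P is the smaller of the two.

P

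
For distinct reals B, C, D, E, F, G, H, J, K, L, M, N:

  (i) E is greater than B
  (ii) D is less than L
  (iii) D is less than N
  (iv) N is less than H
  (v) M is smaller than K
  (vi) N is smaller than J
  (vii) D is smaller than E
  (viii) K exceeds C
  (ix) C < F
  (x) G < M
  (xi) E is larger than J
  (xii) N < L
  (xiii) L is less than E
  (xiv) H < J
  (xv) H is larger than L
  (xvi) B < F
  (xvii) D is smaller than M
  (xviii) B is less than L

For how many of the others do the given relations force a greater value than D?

From D the given relations immediately reach N, L, M, E.
From those, H, J, K — 7 in total.
Nothing else is reachable above D; 7 in all.

7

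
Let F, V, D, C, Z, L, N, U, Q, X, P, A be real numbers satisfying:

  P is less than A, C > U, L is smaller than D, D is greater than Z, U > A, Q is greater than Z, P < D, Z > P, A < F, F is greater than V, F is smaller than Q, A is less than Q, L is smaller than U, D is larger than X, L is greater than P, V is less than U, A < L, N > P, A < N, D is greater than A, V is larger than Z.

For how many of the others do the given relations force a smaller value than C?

The elements the relations force below C are P, Z, A, V, L, U — no chain reaches any other.
That is 6.

6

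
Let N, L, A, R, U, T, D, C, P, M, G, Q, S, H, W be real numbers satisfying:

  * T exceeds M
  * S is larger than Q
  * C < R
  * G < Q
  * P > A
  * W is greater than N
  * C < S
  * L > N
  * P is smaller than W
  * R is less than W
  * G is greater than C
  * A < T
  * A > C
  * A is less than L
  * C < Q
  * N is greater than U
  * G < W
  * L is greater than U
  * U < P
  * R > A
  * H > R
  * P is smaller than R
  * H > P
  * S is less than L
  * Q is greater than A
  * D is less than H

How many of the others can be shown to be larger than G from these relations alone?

The elements the relations force above G are Q, S, W, L — no chain reaches any other.
That is 4.

4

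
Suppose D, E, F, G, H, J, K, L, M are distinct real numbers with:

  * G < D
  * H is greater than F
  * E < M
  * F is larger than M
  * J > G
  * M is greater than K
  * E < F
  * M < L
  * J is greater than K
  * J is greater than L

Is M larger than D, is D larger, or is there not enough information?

undetermined

Following every chain through M: above M we get L, F, J, H; below M we get E, K.
D is not reached, and no chain runs the other way from D to M.
So the given relations leave the order of M and D undetermined.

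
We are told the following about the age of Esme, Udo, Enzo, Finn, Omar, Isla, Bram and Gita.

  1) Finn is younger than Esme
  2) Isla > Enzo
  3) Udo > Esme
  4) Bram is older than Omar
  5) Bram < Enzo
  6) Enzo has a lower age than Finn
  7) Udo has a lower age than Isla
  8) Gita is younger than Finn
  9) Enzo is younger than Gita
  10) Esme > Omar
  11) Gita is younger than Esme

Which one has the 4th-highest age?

The consecutive relations fix a unique order: Omar < Bram < Enzo < Gita < Finn < Esme < Udo < Isla.
Counting 4 from the largest end gives Finn.

Finn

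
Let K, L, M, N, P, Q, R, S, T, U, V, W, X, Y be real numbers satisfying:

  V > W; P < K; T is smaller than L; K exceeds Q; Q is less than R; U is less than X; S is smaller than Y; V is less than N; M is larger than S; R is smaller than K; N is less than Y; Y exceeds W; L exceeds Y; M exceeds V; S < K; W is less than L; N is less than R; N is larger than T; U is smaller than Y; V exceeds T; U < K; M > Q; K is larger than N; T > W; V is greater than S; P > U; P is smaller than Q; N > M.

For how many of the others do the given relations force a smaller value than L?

The elements the relations force below L are W, T, U, P, S, V, Q, M, N, Y — no chain reaches any other.
That is 10.

10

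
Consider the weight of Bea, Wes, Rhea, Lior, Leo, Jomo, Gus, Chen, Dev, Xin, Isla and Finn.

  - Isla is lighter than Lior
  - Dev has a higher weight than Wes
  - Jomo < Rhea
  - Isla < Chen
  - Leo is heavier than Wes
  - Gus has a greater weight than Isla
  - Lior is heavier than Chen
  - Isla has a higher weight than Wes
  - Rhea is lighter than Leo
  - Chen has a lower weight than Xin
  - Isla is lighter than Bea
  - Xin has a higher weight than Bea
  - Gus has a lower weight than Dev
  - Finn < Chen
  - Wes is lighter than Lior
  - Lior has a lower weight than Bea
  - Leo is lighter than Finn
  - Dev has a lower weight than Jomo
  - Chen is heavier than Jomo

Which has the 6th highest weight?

Chaining the given pairs: Wes < Isla < Gus < Dev < Jomo < Rhea < Leo < Finn < Chen < Lior < Bea < Xin.
The 6th largest is Leo.

Leo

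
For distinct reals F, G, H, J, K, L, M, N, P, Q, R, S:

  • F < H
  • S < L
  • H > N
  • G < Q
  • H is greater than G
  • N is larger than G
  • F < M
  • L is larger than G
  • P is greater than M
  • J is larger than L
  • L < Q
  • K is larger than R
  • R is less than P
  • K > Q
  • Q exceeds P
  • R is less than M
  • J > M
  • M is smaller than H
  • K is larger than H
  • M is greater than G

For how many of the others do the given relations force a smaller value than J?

Directly below J: M, L.
One step further: G, F, S, R (6 so far).
Nothing else is reachable below J; 6 in all.

6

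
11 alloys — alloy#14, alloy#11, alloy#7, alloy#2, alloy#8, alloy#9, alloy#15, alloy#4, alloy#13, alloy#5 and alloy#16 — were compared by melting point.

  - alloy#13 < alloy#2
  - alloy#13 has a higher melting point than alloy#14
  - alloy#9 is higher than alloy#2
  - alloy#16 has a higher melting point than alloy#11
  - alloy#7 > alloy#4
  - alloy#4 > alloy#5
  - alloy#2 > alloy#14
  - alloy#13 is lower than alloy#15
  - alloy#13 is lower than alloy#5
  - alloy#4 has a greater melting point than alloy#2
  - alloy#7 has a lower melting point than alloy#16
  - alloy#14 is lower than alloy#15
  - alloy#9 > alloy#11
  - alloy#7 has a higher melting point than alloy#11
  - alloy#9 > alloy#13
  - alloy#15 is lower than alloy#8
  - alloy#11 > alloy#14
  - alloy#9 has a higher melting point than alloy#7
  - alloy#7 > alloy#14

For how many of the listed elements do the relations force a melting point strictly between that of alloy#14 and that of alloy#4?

Chaining upward from alloy#14 reaches: alloy#13, alloy#2, alloy#15, alloy#5, alloy#11, alloy#7, alloy#9, alloy#8, alloy#16.
Chaining downward from alloy#4 reaches: alloy#13, alloy#2, alloy#5.
Strictly between alloy#14 and alloy#4 are those in both lists: alloy#13, alloy#2, alloy#5 — 3 elements.

3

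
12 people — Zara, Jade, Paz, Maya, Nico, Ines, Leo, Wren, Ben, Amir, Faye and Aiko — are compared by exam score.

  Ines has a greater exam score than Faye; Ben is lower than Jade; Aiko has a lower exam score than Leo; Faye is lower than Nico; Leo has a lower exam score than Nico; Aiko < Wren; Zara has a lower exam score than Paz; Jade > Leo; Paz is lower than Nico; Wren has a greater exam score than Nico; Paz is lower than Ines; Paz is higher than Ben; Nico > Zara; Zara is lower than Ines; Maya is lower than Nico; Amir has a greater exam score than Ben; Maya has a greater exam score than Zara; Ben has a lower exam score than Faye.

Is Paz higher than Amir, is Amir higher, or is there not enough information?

Following every chain through Paz: above Paz we get Nico, Wren, Ines; below Paz we get Zara, Ben.
Amir is not reached, and no chain runs the other way from Amir to Paz.
So the given relations leave the order of Paz and Amir undetermined.

undetermined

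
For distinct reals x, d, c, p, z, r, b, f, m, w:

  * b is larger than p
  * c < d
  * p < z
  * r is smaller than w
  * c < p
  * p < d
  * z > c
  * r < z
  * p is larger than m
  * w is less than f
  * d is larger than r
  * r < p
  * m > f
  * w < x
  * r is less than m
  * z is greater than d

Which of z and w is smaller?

Following the relations from w: w < f < m < p < d < z.
So w < z; w is the smaller of the two.

w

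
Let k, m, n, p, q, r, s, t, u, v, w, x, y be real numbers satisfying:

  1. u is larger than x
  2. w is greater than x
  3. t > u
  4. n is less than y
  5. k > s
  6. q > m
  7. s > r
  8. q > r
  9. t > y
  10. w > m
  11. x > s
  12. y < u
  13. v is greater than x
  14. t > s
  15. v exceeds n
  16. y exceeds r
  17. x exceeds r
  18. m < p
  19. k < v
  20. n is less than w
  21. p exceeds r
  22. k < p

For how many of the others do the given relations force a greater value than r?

10

The elements the relations force above r are q, s, k, p, x, v, y, u, w, t — no chain reaches any other.
That is 10.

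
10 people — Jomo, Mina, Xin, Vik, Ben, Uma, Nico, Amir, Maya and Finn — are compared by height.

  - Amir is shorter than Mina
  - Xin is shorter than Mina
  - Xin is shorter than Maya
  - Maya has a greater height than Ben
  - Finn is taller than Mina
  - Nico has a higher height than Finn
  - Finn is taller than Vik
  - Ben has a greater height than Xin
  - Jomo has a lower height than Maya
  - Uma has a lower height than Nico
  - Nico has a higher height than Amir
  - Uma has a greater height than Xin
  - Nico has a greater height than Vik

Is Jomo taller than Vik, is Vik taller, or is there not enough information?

undetermined

Following every chain through Vik: above Vik we get Finn, Nico.
Jomo is not reached, and no chain runs the other way from Jomo to Vik.
So the given relations leave the order of Vik and Jomo undetermined.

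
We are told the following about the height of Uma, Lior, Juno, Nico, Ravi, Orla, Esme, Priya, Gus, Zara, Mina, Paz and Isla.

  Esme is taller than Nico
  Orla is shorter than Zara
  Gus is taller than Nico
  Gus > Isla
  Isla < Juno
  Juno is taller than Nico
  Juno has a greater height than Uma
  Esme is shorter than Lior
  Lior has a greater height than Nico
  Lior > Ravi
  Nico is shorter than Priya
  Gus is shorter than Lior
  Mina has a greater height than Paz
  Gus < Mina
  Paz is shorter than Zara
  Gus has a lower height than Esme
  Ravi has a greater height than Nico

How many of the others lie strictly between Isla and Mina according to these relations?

1

The relations place Isla below Mina. An element lies strictly between them when it is forced above Isla and also forced below Mina.
Above Isla: {Gus, Esme, Lior, Juno}. Below Mina: {Nico, Gus, Paz}.
Intersection: {Gus} — 1.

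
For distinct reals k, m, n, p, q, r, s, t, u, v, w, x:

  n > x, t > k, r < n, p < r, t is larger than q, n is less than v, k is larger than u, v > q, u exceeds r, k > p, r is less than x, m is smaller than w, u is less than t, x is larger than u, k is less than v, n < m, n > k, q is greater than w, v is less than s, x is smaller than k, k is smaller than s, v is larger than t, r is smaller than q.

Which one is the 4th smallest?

The consecutive relations fix a unique order: p < r < u < x < k < n < m < w < q < t < v < s.
Counting 4 from the smallest end gives x.

x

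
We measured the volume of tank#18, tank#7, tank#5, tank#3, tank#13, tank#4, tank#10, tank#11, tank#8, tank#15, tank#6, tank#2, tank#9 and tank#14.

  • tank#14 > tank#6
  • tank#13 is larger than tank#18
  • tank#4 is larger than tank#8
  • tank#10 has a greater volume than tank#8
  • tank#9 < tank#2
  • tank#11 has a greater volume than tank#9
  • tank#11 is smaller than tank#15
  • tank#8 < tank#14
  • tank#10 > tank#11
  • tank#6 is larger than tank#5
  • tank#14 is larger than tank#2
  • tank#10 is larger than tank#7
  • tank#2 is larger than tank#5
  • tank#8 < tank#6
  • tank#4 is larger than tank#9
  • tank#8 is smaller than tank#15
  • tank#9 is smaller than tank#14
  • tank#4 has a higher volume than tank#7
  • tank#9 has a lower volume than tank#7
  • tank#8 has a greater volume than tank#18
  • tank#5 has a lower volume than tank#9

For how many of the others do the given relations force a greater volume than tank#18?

Directly above tank#18: tank#8, tank#13.
One step further: tank#15, tank#6, tank#14, tank#4, tank#10 (7 so far).
No other element is forced above tank#18 by the given relations, so the count is 7.

7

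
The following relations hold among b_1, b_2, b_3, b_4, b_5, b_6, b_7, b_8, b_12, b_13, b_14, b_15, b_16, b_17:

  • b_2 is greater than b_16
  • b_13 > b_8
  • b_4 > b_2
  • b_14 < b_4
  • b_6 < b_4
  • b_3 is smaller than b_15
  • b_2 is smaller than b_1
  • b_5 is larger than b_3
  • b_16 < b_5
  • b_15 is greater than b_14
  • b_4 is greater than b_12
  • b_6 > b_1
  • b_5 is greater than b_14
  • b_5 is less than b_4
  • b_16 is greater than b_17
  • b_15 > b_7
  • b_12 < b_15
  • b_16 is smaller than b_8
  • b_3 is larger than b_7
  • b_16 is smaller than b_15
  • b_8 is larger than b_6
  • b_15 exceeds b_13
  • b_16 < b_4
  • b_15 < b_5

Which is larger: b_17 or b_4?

b_4

Following the relations from b_17: b_17 < b_16 < b_2 < b_1 < b_6 < b_8 < b_13 < b_15 < b_5 < b_4.
So b_17 < b_4; b_4 is the larger of the two.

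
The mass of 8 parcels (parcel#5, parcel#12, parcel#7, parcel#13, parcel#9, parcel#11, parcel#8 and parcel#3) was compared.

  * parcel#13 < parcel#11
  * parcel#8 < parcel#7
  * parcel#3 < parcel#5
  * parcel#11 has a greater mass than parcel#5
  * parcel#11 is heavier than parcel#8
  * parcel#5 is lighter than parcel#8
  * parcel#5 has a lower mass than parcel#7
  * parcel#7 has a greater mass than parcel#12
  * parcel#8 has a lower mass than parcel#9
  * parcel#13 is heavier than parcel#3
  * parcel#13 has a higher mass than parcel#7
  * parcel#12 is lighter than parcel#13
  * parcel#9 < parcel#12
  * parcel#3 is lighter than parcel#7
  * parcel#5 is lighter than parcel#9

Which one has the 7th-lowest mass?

parcel#13

The consecutive relations fix a unique order: parcel#3 < parcel#5 < parcel#8 < parcel#9 < parcel#12 < parcel#7 < parcel#13 < parcel#11.
Counting 7 from the smallest end gives parcel#13.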